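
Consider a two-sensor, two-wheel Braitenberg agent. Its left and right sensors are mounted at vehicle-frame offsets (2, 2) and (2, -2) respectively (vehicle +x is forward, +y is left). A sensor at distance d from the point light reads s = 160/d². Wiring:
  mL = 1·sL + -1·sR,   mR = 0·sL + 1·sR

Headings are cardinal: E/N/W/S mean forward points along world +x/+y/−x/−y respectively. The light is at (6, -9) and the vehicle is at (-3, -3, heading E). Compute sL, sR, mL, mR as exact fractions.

160/113 32/13 -1536/1469 32/13

left sensor world pos  = (-1, -1); dL² = 113
right sensor world pos = (-1, -5); dR² = 65
sL = 160/113 = 160/113
sR = 160/65 = 32/13
mL = 1·sL + -1·sR = -1536/1469
mR = 0·sL + 1·sR = 32/13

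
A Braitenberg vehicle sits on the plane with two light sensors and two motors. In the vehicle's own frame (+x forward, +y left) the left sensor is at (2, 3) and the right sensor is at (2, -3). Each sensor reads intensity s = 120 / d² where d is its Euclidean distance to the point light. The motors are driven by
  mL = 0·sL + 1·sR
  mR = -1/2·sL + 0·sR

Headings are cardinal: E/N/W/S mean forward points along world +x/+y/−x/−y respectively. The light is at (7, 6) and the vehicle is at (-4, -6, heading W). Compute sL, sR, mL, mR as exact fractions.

left sensor world pos  = (-6, -9); dL² = 394
right sensor world pos = (-6, -3); dR² = 250
sL = 120/394 = 60/197
sR = 120/250 = 12/25
mL = 0·sL + 1·sR = 12/25
mR = -1/2·sL + 0·sR = -30/197

60/197 12/25 12/25 -30/197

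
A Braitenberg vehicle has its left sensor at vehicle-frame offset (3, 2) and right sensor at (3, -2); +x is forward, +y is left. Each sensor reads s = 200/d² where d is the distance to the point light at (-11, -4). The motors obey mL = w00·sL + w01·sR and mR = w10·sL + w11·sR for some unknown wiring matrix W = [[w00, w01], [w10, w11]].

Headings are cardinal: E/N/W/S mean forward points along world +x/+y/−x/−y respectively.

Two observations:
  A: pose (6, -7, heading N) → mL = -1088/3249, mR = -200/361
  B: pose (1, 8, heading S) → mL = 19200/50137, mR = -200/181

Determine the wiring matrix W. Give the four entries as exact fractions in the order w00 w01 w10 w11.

obs A: pose=(6,-7,N) → sL=8/9, sR=200/361, mL=-1088/3249, mR=-200/361
obs B: pose=(1,8,S) → sL=200/277, sR=200/181, mL=19200/50137, mR=-200/181
sensor matrix S = [[8/9, 200/361], [200/277, 200/181]]; det S = 94835200/162895113
solve [mL_A; mL_B] = S·[w00; w01] and [mR_A; mR_B] = S·[w10; w11]:
  w00 = -1, w01 = 1, w10 = 0, w11 = -1

-1 1 0 -1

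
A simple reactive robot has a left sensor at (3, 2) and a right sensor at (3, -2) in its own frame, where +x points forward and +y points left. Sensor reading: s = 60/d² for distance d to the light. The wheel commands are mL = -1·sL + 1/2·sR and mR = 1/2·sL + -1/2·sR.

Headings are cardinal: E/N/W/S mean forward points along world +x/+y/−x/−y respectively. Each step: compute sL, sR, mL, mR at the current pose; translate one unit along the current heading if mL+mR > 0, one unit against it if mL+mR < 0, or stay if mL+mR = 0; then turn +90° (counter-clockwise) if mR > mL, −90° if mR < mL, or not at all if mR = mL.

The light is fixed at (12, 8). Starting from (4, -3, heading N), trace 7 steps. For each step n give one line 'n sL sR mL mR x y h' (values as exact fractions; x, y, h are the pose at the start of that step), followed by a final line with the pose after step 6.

0 15/41 3/5 -27/410 -24/205 4 -3 N
1 12/25 60/221 -1902/5525 576/5525 4 -4 E
2 30/101 6/13 -87/1313 -108/1313 3 -4 N
3 60/157 20/87 -3650/13659 1040/13659 3 -5 E
4 15/61 15/41 -315/5002 -150/2501 2 -5 N
5 12/85 60/313 -1206/26605 -672/26605 2 -6 W
6 30/169 6/41 -723/6929 108/6929 3 -6 S
final 3 -5 E

n=0: pose=(4,-3,N); sL=15/41, sR=3/5; mL=-27/410, mR=-24/205; mL+mR=-15/82 → advance -1; mR−mL=-21/410 → turn -1·90°
n=1: pose=(4,-4,E); sL=12/25, sR=60/221; mL=-1902/5525, mR=576/5525; mL+mR=-6/25 → advance -1; mR−mL=2478/5525 → turn +1·90°
n=2: pose=(3,-4,N); sL=30/101, sR=6/13; mL=-87/1313, mR=-108/1313; mL+mR=-15/101 → advance -1; mR−mL=-21/1313 → turn -1·90°
n=3: pose=(3,-5,E); sL=60/157, sR=20/87; mL=-3650/13659, mR=1040/13659; mL+mR=-30/157 → advance -1; mR−mL=4690/13659 → turn +1·90°
n=4: pose=(2,-5,N); sL=15/61, sR=15/41; mL=-315/5002, mR=-150/2501; mL+mR=-15/122 → advance -1; mR−mL=15/5002 → turn +1·90°
n=5: pose=(2,-6,W); sL=12/85, sR=60/313; mL=-1206/26605, mR=-672/26605; mL+mR=-6/85 → advance -1; mR−mL=534/26605 → turn +1·90°
n=6: pose=(3,-6,S); sL=30/169, sR=6/41; mL=-723/6929, mR=108/6929; mL+mR=-15/169 → advance -1; mR−mL=831/6929 → turn +1·90°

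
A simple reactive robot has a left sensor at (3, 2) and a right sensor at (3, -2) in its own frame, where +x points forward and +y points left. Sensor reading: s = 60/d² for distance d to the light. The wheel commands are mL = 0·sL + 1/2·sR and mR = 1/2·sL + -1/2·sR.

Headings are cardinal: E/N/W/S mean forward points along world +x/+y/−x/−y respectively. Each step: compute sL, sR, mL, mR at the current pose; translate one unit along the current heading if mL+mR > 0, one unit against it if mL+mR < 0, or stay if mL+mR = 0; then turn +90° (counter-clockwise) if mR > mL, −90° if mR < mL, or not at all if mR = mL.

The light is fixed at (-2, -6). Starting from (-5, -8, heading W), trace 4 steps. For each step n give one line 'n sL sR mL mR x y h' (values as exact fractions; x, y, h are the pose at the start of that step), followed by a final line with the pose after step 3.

n=0: pose=(-5,-8,W); sL=15/13, sR=5/3; mL=5/6, mR=-10/39; mL+mR=15/26 → advance +1; mR−mL=-85/78 → turn -1·90°
n=1: pose=(-6,-8,N); sL=60/37, sR=12; mL=6, mR=-192/37; mL+mR=30/37 → advance +1; mR−mL=-414/37 → turn -1·90°
n=2: pose=(-6,-7,E); sL=30, sR=6; mL=3, mR=12; mL+mR=15 → advance +1; mR−mL=9 → turn +1·90°
n=3: pose=(-5,-7,N); sL=60/29, sR=12; mL=6, mR=-144/29; mL+mR=30/29 → advance +1; mR−mL=-318/29 → turn -1·90°

0 15/13 5/3 5/6 -10/39 -5 -8 W
1 60/37 12 6 -192/37 -6 -8 N
2 30 6 3 12 -6 -7 E
3 60/29 12 6 -144/29 -5 -7 N
final -5 -6 E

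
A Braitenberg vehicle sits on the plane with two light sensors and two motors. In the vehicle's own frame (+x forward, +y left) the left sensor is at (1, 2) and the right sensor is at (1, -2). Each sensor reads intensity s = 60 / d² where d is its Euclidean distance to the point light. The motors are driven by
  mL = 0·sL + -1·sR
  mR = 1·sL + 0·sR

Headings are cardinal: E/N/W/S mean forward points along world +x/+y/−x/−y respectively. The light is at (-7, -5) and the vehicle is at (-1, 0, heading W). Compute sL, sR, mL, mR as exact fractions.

left sensor world pos  = (-2, -2); dL² = 34
right sensor world pos = (-2, 2); dR² = 74
sL = 60/34 = 30/17
sR = 60/74 = 30/37
mL = 0·sL + -1·sR = -30/37
mR = 1·sL + 0·sR = 30/17

30/17 30/37 -30/37 30/17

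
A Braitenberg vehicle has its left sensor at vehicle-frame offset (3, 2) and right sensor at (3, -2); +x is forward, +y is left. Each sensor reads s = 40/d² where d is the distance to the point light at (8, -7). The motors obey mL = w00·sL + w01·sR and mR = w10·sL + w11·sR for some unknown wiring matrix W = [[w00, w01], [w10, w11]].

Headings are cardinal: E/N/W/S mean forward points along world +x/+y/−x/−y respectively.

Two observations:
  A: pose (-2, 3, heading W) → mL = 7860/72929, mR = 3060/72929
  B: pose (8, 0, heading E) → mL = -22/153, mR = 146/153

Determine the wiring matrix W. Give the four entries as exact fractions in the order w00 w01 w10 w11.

1 -1/2 -1/2 1

obs A: pose=(-2,3,W) → sL=40/233, sR=40/313, mL=7860/72929, mR=3060/72929
obs B: pose=(8,0,E) → sL=4/9, sR=20/17, mL=-22/153, mR=146/153
sensor matrix S = [[40/233, 40/313], [4/9, 20/17]]; det S = 1619840/11158137
solve [mL_A; mL_B] = S·[w00; w01] and [mR_A; mR_B] = S·[w10; w11]:
  w00 = 1, w01 = -1/2, w10 = -1/2, w11 = 1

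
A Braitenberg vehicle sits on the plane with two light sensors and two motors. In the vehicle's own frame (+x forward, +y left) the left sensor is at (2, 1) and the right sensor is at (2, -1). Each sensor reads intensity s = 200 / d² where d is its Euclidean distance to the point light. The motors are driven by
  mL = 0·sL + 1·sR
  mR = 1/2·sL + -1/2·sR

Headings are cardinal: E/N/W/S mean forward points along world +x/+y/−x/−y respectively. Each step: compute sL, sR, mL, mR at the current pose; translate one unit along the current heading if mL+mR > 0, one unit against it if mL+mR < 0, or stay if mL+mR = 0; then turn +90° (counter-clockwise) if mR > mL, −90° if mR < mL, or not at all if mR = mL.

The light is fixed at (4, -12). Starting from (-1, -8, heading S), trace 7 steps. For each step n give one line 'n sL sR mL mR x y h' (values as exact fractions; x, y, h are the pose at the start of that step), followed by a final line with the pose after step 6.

n=0: pose=(-1,-8,S); sL=10, sR=5; mL=5, mR=5/2; mL+mR=15/2 → advance +1; mR−mL=-5/2 → turn -1·90°
n=1: pose=(-1,-9,W); sL=200/53, sR=40/13; mL=40/13, mR=240/689; mL+mR=2360/689 → advance +1; mR−mL=-1880/689 → turn -1·90°
n=2: pose=(-2,-9,N); sL=100/37, sR=4; mL=4, mR=-24/37; mL+mR=124/37 → advance +1; mR−mL=-172/37 → turn -1·90°
n=3: pose=(-2,-8,E); sL=200/41, sR=8; mL=8, mR=-64/41; mL+mR=264/41 → advance +1; mR−mL=-392/41 → turn -1·90°
n=4: pose=(-1,-8,S); sL=10, sR=5; mL=5, mR=5/2; mL+mR=15/2 → advance +1; mR−mL=-5/2 → turn -1·90°
n=5: pose=(-1,-9,W); sL=200/53, sR=40/13; mL=40/13, mR=240/689; mL+mR=2360/689 → advance +1; mR−mL=-1880/689 → turn -1·90°
n=6: pose=(-2,-9,N); sL=100/37, sR=4; mL=4, mR=-24/37; mL+mR=124/37 → advance +1; mR−mL=-172/37 → turn -1·90°

0 10 5 5 5/2 -1 -8 S
1 200/53 40/13 40/13 240/689 -1 -9 W
2 100/37 4 4 -24/37 -2 -9 N
3 200/41 8 8 -64/41 -2 -8 E
4 10 5 5 5/2 -1 -8 S
5 200/53 40/13 40/13 240/689 -1 -9 W
6 100/37 4 4 -24/37 -2 -9 N
final -2 -8 E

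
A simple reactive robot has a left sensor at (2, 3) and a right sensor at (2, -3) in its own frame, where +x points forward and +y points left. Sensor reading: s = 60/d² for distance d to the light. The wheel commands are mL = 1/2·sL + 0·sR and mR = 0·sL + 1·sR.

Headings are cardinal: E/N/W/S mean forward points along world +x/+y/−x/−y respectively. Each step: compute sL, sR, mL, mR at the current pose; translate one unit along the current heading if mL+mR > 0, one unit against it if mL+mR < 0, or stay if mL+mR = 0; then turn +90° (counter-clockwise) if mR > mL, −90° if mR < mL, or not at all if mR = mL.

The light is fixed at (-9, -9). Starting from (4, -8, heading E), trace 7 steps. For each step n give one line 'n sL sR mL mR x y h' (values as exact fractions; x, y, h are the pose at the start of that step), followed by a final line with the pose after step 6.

n=0: pose=(4,-8,E); sL=60/241, sR=60/229; mL=30/241, mR=60/229; mL+mR=21330/55189 → advance +1; mR−mL=7590/55189 → turn +1·90°
n=1: pose=(5,-8,N); sL=6/13, sR=30/149; mL=3/13, mR=30/149; mL+mR=837/1937 → advance +1; mR−mL=-57/1937 → turn -1·90°
n=2: pose=(5,-7,E); sL=60/281, sR=60/257; mL=30/281, mR=60/257; mL+mR=24570/72217 → advance +1; mR−mL=9150/72217 → turn +1·90°
n=3: pose=(6,-7,N); sL=3/8, sR=3/17; mL=3/16, mR=3/17; mL+mR=99/272 → advance +1; mR−mL=-3/272 → turn -1·90°
n=4: pose=(6,-6,E); sL=12/65, sR=60/289; mL=6/65, mR=60/289; mL+mR=5634/18785 → advance +1; mR−mL=2166/18785 → turn +1·90°
n=5: pose=(7,-6,N); sL=30/97, sR=30/193; mL=15/97, mR=30/193; mL+mR=5805/18721 → advance +1; mR−mL=15/18721 → turn +1·90°
n=6: pose=(7,-5,W); sL=60/197, sR=12/49; mL=30/197, mR=12/49; mL+mR=3834/9653 → advance +1; mR−mL=894/9653 → turn +1·90°

0 60/241 60/229 30/241 60/229 4 -8 E
1 6/13 30/149 3/13 30/149 5 -8 N
2 60/281 60/257 30/281 60/257 5 -7 E
3 3/8 3/17 3/16 3/17 6 -7 N
4 12/65 60/289 6/65 60/289 6 -6 E
5 30/97 30/193 15/97 30/193 7 -6 N
6 60/197 12/49 30/197 12/49 7 -5 W
final 6 -5 S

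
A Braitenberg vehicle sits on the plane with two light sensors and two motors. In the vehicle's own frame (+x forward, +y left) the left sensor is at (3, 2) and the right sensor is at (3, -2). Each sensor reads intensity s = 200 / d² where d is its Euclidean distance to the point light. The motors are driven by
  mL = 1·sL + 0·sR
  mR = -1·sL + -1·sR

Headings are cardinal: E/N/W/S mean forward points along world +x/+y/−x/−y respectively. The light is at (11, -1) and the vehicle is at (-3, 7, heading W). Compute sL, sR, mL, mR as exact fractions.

left sensor world pos  = (-6, 5); dL² = 325
right sensor world pos = (-6, 9); dR² = 389
sL = 200/325 = 8/13
sR = 200/389 = 200/389
mL = 1·sL + 0·sR = 8/13
mR = -1·sL + -1·sR = -5712/5057

8/13 200/389 8/13 -5712/5057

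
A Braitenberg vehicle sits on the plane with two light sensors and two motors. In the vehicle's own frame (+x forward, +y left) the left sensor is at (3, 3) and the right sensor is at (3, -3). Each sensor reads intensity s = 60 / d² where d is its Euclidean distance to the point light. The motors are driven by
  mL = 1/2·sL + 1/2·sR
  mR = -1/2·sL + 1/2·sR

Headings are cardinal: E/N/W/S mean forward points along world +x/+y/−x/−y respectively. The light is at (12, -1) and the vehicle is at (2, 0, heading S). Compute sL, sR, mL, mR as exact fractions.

left sensor world pos  = (5, -3); dL² = 53
right sensor world pos = (-1, -3); dR² = 173
sL = 60/53 = 60/53
sR = 60/173 = 60/173
mL = 1/2·sL + 1/2·sR = 6780/9169
mR = -1/2·sL + 1/2·sR = -3600/9169

60/53 60/173 6780/9169 -3600/9169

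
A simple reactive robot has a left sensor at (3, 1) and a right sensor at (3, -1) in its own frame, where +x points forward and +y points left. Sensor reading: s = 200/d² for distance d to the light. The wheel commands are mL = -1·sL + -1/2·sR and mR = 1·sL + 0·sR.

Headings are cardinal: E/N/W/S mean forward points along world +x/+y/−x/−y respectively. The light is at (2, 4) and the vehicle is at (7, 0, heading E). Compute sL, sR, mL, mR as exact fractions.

left sensor world pos  = (10, 1); dL² = 73
right sensor world pos = (10, -1); dR² = 89
sL = 200/73 = 200/73
sR = 200/89 = 200/89
mL = -1·sL + -1/2·sR = -25100/6497
mR = 1·sL + 0·sR = 200/73

200/73 200/89 -25100/6497 200/73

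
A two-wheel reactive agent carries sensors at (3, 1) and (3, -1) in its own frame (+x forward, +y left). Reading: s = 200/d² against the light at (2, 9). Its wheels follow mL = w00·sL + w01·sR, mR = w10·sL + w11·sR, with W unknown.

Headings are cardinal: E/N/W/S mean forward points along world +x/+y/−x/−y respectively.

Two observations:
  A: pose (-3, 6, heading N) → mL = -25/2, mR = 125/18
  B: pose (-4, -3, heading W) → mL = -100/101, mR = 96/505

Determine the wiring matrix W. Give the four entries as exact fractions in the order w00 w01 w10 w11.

obs A: pose=(-3,6,N) → sL=50/9, sR=25/2, mL=-25/2, mR=125/18
obs B: pose=(-4,-3,W) → sL=4/5, sR=100/101, mL=-100/101, mR=96/505
sensor matrix S = [[50/9, 25/2], [4/5, 100/101]]; det S = -4090/909
solve [mL_A; mL_B] = S·[w00; w01] and [mR_A; mR_B] = S·[w10; w11]:
  w00 = 0, w01 = -1, w10 = -1, w11 = 1

0 -1 -1 1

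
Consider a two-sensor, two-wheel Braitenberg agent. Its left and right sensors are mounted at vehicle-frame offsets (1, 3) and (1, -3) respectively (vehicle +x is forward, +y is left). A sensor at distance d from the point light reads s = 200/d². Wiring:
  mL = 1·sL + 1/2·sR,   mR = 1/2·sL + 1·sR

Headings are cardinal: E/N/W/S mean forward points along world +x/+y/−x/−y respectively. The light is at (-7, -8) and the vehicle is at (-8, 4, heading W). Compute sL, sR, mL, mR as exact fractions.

40/17 200/229 10860/3893 7980/3893

left sensor world pos  = (-9, 1); dL² = 85
right sensor world pos = (-9, 7); dR² = 229
sL = 200/85 = 40/17
sR = 200/229 = 200/229
mL = 1·sL + 1/2·sR = 10860/3893
mR = 1/2·sL + 1·sR = 7980/3893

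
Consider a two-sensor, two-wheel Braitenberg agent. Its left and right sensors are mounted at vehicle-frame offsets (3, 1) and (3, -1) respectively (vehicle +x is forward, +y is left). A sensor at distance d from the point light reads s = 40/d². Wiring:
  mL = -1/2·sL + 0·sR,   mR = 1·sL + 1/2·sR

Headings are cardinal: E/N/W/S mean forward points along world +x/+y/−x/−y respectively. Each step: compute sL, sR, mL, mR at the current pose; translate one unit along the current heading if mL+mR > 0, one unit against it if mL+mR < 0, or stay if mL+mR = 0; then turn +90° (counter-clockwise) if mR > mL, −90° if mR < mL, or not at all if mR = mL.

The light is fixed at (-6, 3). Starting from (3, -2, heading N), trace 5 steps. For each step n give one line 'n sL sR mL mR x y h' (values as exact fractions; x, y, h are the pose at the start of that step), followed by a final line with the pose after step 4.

0 10/17 5/13 -5/17 345/442 3 -2 N
1 40/61 8/9 -20/61 604/549 3 -1 W
2 4/13 20/49 -2/13 326/637 2 -1 S
3 40/137 40/157 -20/137 9020/21509 2 -2 E
4 10/17 5/13 -5/17 345/442 3 -2 N
final 3 -1 W

n=0: pose=(3,-2,N); sL=10/17, sR=5/13; mL=-5/17, mR=345/442; mL+mR=215/442 → advance +1; mR−mL=475/442 → turn +1·90°
n=1: pose=(3,-1,W); sL=40/61, sR=8/9; mL=-20/61, mR=604/549; mL+mR=424/549 → advance +1; mR−mL=784/549 → turn +1·90°
n=2: pose=(2,-1,S); sL=4/13, sR=20/49; mL=-2/13, mR=326/637; mL+mR=228/637 → advance +1; mR−mL=424/637 → turn +1·90°
n=3: pose=(2,-2,E); sL=40/137, sR=40/157; mL=-20/137, mR=9020/21509; mL+mR=5880/21509 → advance +1; mR−mL=12160/21509 → turn +1·90°
n=4: pose=(3,-2,N); sL=10/17, sR=5/13; mL=-5/17, mR=345/442; mL+mR=215/442 → advance +1; mR−mL=475/442 → turn +1·90°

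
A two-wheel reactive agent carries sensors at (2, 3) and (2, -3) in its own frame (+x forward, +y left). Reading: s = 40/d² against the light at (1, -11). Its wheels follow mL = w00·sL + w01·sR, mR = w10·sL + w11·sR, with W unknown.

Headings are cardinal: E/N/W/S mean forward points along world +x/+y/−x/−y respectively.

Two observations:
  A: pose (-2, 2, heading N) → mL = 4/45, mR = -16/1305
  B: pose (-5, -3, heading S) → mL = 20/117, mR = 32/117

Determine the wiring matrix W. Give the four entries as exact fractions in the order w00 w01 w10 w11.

0 1/2 1/2 -1/2

obs A: pose=(-2,2,N) → sL=40/261, sR=8/45, mL=4/45, mR=-16/1305
obs B: pose=(-5,-3,S) → sL=8/9, sR=40/117, mL=20/117, mR=32/117
sensor matrix S = [[40/261, 8/45], [8/9, 40/117]]; det S = -1792/16965
solve [mL_A; mL_B] = S·[w00; w01] and [mR_A; mR_B] = S·[w10; w11]:
  w00 = 0, w01 = 1/2, w10 = 1/2, w11 = -1/2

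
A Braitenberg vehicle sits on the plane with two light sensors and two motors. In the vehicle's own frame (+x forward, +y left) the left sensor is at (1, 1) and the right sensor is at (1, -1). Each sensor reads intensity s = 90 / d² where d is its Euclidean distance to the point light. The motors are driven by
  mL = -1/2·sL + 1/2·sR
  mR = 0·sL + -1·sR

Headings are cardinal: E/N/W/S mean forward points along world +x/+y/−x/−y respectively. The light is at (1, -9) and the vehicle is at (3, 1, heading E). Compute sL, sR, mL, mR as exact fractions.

9/13 1 2/13 -1

left sensor world pos  = (4, 2); dL² = 130
right sensor world pos = (4, 0); dR² = 90
sL = 90/130 = 9/13
sR = 90/90 = 1
mL = -1/2·sL + 1/2·sR = 2/13
mR = 0·sL + -1·sR = -1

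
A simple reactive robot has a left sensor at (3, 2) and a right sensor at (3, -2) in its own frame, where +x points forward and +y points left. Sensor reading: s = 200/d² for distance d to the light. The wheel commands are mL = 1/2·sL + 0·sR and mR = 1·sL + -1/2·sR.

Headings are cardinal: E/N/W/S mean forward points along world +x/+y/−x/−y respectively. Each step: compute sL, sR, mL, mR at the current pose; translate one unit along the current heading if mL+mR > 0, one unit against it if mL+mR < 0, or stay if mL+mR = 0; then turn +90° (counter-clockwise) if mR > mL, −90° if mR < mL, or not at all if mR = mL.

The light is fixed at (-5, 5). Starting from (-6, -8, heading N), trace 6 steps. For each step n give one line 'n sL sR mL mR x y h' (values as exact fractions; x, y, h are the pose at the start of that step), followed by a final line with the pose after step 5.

n=0: pose=(-6,-8,N); sL=200/109, sR=200/101; mL=100/109, mR=9300/11009; mL+mR=19400/11009 → advance +1; mR−mL=-800/11009 → turn -1·90°
n=1: pose=(-6,-7,E); sL=25/13, sR=1; mL=25/26, mR=37/26; mL+mR=31/13 → advance +1; mR−mL=6/13 → turn +1·90°
n=2: pose=(-5,-7,N); sL=40/17, sR=40/17; mL=20/17, mR=20/17; mL+mR=40/17 → advance +1; mR−mL=0 → turn +0·90°
n=3: pose=(-5,-6,N); sL=50/17, sR=50/17; mL=25/17, mR=25/17; mL+mR=50/17 → advance +1; mR−mL=0 → turn +0·90°
n=4: pose=(-5,-5,N); sL=200/53, sR=200/53; mL=100/53, mR=100/53; mL+mR=200/53 → advance +1; mR−mL=0 → turn +0·90°
n=5: pose=(-5,-4,N); sL=5, sR=5; mL=5/2, mR=5/2; mL+mR=5 → advance +1; mR−mL=0 → turn +0·90°

0 200/109 200/101 100/109 9300/11009 -6 -8 N
1 25/13 1 25/26 37/26 -6 -7 E
2 40/17 40/17 20/17 20/17 -5 -7 N
3 50/17 50/17 25/17 25/17 -5 -6 N
4 200/53 200/53 100/53 100/53 -5 -5 N
5 5 5 5/2 5/2 -5 -4 N
final -5 -3 N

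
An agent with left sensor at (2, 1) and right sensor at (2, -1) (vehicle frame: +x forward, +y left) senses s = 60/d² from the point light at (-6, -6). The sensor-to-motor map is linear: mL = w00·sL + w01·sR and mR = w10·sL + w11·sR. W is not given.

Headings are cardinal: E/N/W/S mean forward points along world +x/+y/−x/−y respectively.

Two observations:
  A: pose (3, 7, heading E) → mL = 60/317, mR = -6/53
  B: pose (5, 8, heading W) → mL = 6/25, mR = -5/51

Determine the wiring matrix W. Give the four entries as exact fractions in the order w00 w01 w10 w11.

1 0 0 -1/2

obs A: pose=(3,7,E) → sL=60/317, sR=12/53, mL=60/317, mR=-6/53
obs B: pose=(5,8,W) → sL=6/25, sR=10/51, mL=6/25, mR=-5/51
sensor matrix S = [[60/317, 12/53], [6/25, 10/51]]; det S = -123008/7140425
solve [mL_A; mL_B] = S·[w00; w01] and [mR_A; mR_B] = S·[w10; w11]:
  w00 = 1, w01 = 0, w10 = 0, w11 = -1/2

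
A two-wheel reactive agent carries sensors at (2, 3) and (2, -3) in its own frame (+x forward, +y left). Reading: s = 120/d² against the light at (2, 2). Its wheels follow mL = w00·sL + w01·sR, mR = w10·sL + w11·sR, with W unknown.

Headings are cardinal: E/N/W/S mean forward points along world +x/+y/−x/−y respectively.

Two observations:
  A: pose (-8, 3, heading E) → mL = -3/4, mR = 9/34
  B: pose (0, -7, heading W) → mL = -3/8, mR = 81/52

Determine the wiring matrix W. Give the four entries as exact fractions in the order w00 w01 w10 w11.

obs A: pose=(-8,3,E) → sL=3/2, sR=30/17, mL=-3/4, mR=9/34
obs B: pose=(0,-7,W) → sL=3/4, sR=30/13, mL=-3/8, mR=81/52
sensor matrix S = [[3/2, 30/17], [3/4, 30/13]]; det S = 945/442
solve [mL_A; mL_B] = S·[w00; w01] and [mR_A; mR_B] = S·[w10; w11]:
  w00 = -1/2, w01 = 0, w10 = -1, w11 = 1

-1/2 0 -1 1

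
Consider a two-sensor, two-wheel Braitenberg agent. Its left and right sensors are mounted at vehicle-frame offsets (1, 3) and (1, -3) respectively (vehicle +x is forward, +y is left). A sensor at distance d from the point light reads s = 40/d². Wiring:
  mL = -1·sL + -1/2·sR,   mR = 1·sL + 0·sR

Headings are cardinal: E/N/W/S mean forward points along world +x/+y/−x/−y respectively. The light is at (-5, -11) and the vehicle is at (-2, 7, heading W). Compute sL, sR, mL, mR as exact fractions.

40/229 8/89 -4476/20381 40/229

left sensor world pos  = (-3, 4); dL² = 229
right sensor world pos = (-3, 10); dR² = 445
sL = 40/229 = 40/229
sR = 40/445 = 8/89
mL = -1·sL + -1/2·sR = -4476/20381
mR = 1·sL + 0·sR = 40/229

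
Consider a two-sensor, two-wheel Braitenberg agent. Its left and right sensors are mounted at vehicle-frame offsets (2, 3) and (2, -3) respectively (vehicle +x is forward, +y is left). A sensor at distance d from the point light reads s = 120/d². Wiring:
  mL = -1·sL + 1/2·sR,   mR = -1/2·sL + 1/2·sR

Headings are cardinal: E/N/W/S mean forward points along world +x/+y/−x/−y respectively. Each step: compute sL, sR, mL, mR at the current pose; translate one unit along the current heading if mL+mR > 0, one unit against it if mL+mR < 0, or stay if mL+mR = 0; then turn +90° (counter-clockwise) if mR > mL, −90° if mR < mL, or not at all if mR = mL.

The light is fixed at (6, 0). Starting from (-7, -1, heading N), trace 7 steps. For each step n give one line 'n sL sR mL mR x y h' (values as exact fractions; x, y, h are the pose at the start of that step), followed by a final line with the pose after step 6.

n=0: pose=(-7,-1,N); sL=120/257, sR=120/101; mL=3300/25957, mR=9360/25957; mL+mR=12660/25957 → advance +1; mR−mL=60/257 → turn +1·90°
n=1: pose=(-7,0,W); sL=20/39, sR=20/39; mL=-10/39, mR=0; mL+mR=-10/39 → advance -1; mR−mL=10/39 → turn +1·90°
n=2: pose=(-6,0,S); sL=24/17, sR=120/229; mL=-4476/3893, mR=-1728/3893; mL+mR=-6204/3893 → advance -1; mR−mL=12/17 → turn +1·90°
n=3: pose=(-6,1,E); sL=30/29, sR=15/13; mL=-345/754, mR=45/754; mL+mR=-150/377 → advance -1; mR−mL=15/29 → turn +1·90°
n=4: pose=(-7,1,N); sL=24/53, sR=120/109; mL=564/5777, mR=1872/5777; mL+mR=2436/5777 → advance +1; mR−mL=12/53 → turn +1·90°
n=5: pose=(-7,2,W); sL=60/113, sR=12/25; mL=-822/2825, mR=-72/2825; mL+mR=-894/2825 → advance -1; mR−mL=30/113 → turn +1·90°
n=6: pose=(-6,2,S); sL=40/27, sR=8/15; mL=-164/135, mR=-64/135; mL+mR=-76/45 → advance -1; mR−mL=20/27 → turn +1·90°

0 120/257 120/101 3300/25957 9360/25957 -7 -1 N
1 20/39 20/39 -10/39 0 -7 0 W
2 24/17 120/229 -4476/3893 -1728/3893 -6 0 S
3 30/29 15/13 -345/754 45/754 -6 1 E
4 24/53 120/109 564/5777 1872/5777 -7 1 N
5 60/113 12/25 -822/2825 -72/2825 -7 2 W
6 40/27 8/15 -164/135 -64/135 -6 2 S
final -6 3 E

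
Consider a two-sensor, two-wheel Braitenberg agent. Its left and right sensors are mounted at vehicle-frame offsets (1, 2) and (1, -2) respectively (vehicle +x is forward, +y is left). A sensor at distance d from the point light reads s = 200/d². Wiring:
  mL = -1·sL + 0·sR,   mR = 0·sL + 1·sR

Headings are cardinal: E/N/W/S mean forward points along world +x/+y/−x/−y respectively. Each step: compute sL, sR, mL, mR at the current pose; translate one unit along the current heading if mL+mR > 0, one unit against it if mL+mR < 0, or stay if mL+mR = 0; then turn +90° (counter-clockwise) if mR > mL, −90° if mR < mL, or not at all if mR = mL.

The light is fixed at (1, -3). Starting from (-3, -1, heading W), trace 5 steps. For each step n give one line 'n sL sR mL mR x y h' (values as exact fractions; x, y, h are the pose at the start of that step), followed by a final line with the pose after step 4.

n=0: pose=(-3,-1,W); sL=8, sR=200/41; mL=-8, mR=200/41; mL+mR=-128/41 → advance -1; mR−mL=528/41 → turn +1·90°
n=1: pose=(-2,-1,S); sL=100, sR=100/13; mL=-100, mR=100/13; mL+mR=-1200/13 → advance -1; mR−mL=1400/13 → turn +1·90°
n=2: pose=(-2,0,E); sL=200/29, sR=40; mL=-200/29, mR=40; mL+mR=960/29 → advance +1; mR−mL=1360/29 → turn +1·90°
n=3: pose=(-1,0,N); sL=25/4, sR=25/2; mL=-25/4, mR=25/2; mL+mR=25/4 → advance +1; mR−mL=75/4 → turn +1·90°
n=4: pose=(-1,1,W); sL=200/13, sR=40/9; mL=-200/13, mR=40/9; mL+mR=-1280/117 → advance -1; mR−mL=2320/117 → turn +1·90°

0 8 200/41 -8 200/41 -3 -1 W
1 100 100/13 -100 100/13 -2 -1 S
2 200/29 40 -200/29 40 -2 0 E
3 25/4 25/2 -25/4 25/2 -1 0 N
4 200/13 40/9 -200/13 40/9 -1 1 W
final 0 1 S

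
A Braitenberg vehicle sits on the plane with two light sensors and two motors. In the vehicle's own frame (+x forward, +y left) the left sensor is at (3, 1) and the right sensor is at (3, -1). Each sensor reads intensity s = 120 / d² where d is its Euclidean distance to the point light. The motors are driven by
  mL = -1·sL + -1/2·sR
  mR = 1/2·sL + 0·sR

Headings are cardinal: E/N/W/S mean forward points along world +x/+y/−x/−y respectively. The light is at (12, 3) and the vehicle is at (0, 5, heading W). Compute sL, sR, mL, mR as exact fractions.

left sensor world pos  = (-3, 4); dL² = 226
right sensor world pos = (-3, 6); dR² = 234
sL = 120/226 = 60/113
sR = 120/234 = 20/39
mL = -1·sL + -1/2·sR = -3470/4407
mR = 1/2·sL + 0·sR = 30/113

60/113 20/39 -3470/4407 30/113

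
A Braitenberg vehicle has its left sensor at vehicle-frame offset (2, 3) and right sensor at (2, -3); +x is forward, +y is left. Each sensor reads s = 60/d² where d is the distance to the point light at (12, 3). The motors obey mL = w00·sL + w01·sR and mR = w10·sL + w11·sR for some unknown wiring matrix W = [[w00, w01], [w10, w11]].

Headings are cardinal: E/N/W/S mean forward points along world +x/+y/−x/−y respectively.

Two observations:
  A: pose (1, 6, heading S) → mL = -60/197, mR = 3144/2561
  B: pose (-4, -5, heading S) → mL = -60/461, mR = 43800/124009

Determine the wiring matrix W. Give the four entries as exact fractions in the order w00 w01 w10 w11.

0 -1 1 1

obs A: pose=(1,6,S) → sL=12/13, sR=60/197, mL=-60/197, mR=3144/2561
obs B: pose=(-4,-5,S) → sL=60/269, sR=60/461, mL=-60/461, mR=43800/124009
sensor matrix S = [[12/13, 60/197], [60/269, 60/461]]; det S = 16580160/317587049
solve [mL_A; mL_B] = S·[w00; w01] and [mR_A; mR_B] = S·[w10; w11]:
  w00 = 0, w01 = -1, w10 = 1, w11 = 1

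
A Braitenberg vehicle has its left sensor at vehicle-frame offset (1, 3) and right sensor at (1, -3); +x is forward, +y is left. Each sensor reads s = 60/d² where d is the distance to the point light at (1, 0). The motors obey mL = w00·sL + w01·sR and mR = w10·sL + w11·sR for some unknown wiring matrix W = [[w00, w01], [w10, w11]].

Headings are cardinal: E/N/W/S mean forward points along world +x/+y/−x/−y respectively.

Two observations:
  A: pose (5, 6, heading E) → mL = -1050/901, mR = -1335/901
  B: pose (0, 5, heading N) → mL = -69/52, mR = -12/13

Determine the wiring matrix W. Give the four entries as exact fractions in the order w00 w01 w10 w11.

obs A: pose=(5,6,E) → sL=30/53, sR=30/17, mL=-1050/901, mR=-1335/901
obs B: pose=(0,5,N) → sL=15/13, sR=3/2, mL=-69/52, mR=-12/13
sensor matrix S = [[30/53, 30/17], [15/13, 3/2]]; det S = -13905/11713
solve [mL_A; mL_B] = S·[w00; w01] and [mR_A; mR_B] = S·[w10; w11]:
  w00 = -1/2, w01 = -1/2, w10 = 1/2, w11 = -1

-1/2 -1/2 1/2 -1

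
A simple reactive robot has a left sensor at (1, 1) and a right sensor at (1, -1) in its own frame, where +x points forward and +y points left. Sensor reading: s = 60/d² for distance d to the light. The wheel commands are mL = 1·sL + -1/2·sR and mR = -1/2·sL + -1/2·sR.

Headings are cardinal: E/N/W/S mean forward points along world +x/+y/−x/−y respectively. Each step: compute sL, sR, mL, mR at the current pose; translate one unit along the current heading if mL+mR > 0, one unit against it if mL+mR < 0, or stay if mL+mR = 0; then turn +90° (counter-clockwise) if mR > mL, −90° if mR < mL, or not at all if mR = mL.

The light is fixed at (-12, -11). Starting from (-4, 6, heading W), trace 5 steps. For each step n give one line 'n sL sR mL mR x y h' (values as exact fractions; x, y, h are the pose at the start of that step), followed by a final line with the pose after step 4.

0 12/61 60/373 2646/22753 -4068/22753 -4 6 W
1 15/97 15/106 1725/20564 -3045/20564 -3 6 N
2 60/389 12/65 1566/25285 -4284/25285 -3 5 E
3 10/51 30/137 605/6987 -1450/6987 -4 5 S
4 12/61 60/373 2646/22753 -4068/22753 -4 6 W
final -3 6 N

n=0: pose=(-4,6,W); sL=12/61, sR=60/373; mL=2646/22753, mR=-4068/22753; mL+mR=-1422/22753 → advance -1; mR−mL=-18/61 → turn -1·90°
n=1: pose=(-3,6,N); sL=15/97, sR=15/106; mL=1725/20564, mR=-3045/20564; mL+mR=-330/5141 → advance -1; mR−mL=-45/194 → turn -1·90°
n=2: pose=(-3,5,E); sL=60/389, sR=12/65; mL=1566/25285, mR=-4284/25285; mL+mR=-2718/25285 → advance -1; mR−mL=-90/389 → turn -1·90°
n=3: pose=(-4,5,S); sL=10/51, sR=30/137; mL=605/6987, mR=-1450/6987; mL+mR=-845/6987 → advance -1; mR−mL=-5/17 → turn -1·90°
n=4: pose=(-4,6,W); sL=12/61, sR=60/373; mL=2646/22753, mR=-4068/22753; mL+mR=-1422/22753 → advance -1; mR−mL=-18/61 → turn -1·90°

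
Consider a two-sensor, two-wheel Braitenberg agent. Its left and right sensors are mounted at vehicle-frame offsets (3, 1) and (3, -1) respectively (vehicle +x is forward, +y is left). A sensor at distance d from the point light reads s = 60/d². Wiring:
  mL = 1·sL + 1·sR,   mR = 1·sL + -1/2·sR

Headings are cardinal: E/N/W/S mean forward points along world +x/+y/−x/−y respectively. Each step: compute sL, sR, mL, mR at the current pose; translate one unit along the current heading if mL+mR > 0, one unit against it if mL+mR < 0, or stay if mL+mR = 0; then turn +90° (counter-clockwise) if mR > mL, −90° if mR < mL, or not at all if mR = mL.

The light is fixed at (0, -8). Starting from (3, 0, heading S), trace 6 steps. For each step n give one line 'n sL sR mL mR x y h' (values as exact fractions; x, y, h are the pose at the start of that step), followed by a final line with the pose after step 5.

n=0: pose=(3,0,S); sL=60/41, sR=60/29; mL=4200/1189, mR=510/1189; mL+mR=4710/1189 → advance +1; mR−mL=-90/29 → turn -1·90°
n=1: pose=(3,-1,W); sL=5/3, sR=15/16; mL=125/48, mR=115/96; mL+mR=365/96 → advance +1; mR−mL=-45/32 → turn -1·90°
n=2: pose=(2,-1,N); sL=60/101, sR=60/109; mL=12600/11009, mR=3510/11009; mL+mR=16110/11009 → advance +1; mR−mL=-90/109 → turn -1·90°
n=3: pose=(2,0,E); sL=30/53, sR=30/37; mL=2700/1961, mR=315/1961; mL+mR=3015/1961 → advance +1; mR−mL=-45/37 → turn -1·90°
n=4: pose=(3,0,S); sL=60/41, sR=60/29; mL=4200/1189, mR=510/1189; mL+mR=4710/1189 → advance +1; mR−mL=-90/29 → turn -1·90°
n=5: pose=(3,-1,W); sL=5/3, sR=15/16; mL=125/48, mR=115/96; mL+mR=365/96 → advance +1; mR−mL=-45/32 → turn -1·90°

0 60/41 60/29 4200/1189 510/1189 3 0 S
1 5/3 15/16 125/48 115/96 3 -1 W
2 60/101 60/109 12600/11009 3510/11009 2 -1 N
3 30/53 30/37 2700/1961 315/1961 2 0 E
4 60/41 60/29 4200/1189 510/1189 3 0 S
5 5/3 15/16 125/48 115/96 3 -1 W
final 2 -1 N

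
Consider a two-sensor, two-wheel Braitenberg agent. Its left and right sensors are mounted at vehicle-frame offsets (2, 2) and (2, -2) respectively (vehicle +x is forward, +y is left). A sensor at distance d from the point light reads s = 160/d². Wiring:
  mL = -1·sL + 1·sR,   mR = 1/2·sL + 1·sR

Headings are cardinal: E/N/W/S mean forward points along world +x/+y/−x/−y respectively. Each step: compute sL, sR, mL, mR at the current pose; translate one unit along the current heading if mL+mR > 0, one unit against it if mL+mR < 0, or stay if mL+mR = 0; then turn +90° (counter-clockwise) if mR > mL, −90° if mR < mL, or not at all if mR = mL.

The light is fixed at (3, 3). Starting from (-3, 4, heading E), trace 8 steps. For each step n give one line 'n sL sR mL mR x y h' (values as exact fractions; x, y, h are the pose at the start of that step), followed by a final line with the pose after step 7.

n=0: pose=(-3,4,E); sL=32/5, sR=160/17; mL=256/85, mR=1072/85; mL+mR=1328/85 → advance +1; mR−mL=48/5 → turn +1·90°
n=1: pose=(-2,4,N); sL=80/29, sR=80/9; mL=1600/261, mR=2680/261; mL+mR=4280/261 → advance +1; mR−mL=120/29 → turn +1·90°
n=2: pose=(-2,5,W); sL=160/49, sR=32/13; mL=-512/637, mR=2608/637; mL+mR=2096/637 → advance +1; mR−mL=240/49 → turn +1·90°
n=3: pose=(-3,5,S); sL=10, sR=5/2; mL=-15/2, mR=15/2; mL+mR=0 → advance +0; mR−mL=15 → turn +1·90°
n=4: pose=(-3,5,E); sL=5, sR=10; mL=5, mR=25/2; mL+mR=35/2 → advance +1; mR−mL=15/2 → turn +1·90°
n=5: pose=(-2,5,N); sL=32/13, sR=32/5; mL=256/65, mR=496/65; mL+mR=752/65 → advance +1; mR−mL=48/13 → turn +1·90°
n=6: pose=(-2,6,W); sL=16/5, sR=80/37; mL=-192/185, mR=696/185; mL+mR=504/185 → advance +1; mR−mL=24/5 → turn +1·90°
n=7: pose=(-3,6,S); sL=160/17, sR=32/13; mL=-1536/221, mR=1584/221; mL+mR=48/221 → advance +1; mR−mL=240/17 → turn +1·90°

0 32/5 160/17 256/85 1072/85 -3 4 E
1 80/29 80/9 1600/261 2680/261 -2 4 N
2 160/49 32/13 -512/637 2608/637 -2 5 W
3 10 5/2 -15/2 15/2 -3 5 S
4 5 10 5 25/2 -3 5 E
5 32/13 32/5 256/65 496/65 -2 5 N
6 16/5 80/37 -192/185 696/185 -2 6 W
7 160/17 32/13 -1536/221 1584/221 -3 6 S
final -3 5 E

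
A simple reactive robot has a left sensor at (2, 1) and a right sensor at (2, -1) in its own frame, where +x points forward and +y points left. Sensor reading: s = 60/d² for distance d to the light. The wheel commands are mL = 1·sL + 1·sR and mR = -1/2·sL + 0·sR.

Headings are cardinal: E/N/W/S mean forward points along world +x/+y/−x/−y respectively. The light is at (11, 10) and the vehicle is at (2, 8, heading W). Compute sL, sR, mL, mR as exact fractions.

6/13 30/61 756/793 -3/13

left sensor world pos  = (0, 7); dL² = 130
right sensor world pos = (0, 9); dR² = 122
sL = 60/130 = 6/13
sR = 60/122 = 30/61
mL = 1·sL + 1·sR = 756/793
mR = -1/2·sL + 0·sR = -3/13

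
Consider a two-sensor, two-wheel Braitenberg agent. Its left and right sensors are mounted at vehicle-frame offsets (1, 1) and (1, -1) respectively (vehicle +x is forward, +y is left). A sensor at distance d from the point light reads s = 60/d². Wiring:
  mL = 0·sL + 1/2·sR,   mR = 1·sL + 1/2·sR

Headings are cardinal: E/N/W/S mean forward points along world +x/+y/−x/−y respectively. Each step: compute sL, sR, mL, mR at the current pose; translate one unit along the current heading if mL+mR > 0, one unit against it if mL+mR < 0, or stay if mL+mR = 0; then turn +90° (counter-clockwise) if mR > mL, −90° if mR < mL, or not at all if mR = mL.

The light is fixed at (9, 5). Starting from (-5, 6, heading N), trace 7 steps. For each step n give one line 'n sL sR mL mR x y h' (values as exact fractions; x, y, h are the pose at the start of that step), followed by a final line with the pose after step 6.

n=0: pose=(-5,6,N); sL=60/229, sR=60/173; mL=30/173, mR=17250/39617; mL+mR=24120/39617 → advance +1; mR−mL=60/229 → turn +1·90°
n=1: pose=(-5,7,W); sL=30/113, sR=10/39; mL=5/39, mR=1735/4407; mL+mR=2300/4407 → advance +1; mR−mL=30/113 → turn +1·90°
n=2: pose=(-6,7,S); sL=60/197, sR=60/257; mL=30/257, mR=21330/50629; mL+mR=27240/50629 → advance +1; mR−mL=60/197 → turn +1·90°
n=3: pose=(-6,6,E); sL=3/10, sR=15/49; mL=15/98, mR=111/245; mL+mR=297/490 → advance +1; mR−mL=3/10 → turn +1·90°
n=4: pose=(-5,6,N); sL=60/229, sR=60/173; mL=30/173, mR=17250/39617; mL+mR=24120/39617 → advance +1; mR−mL=60/229 → turn +1·90°
n=5: pose=(-5,7,W); sL=30/113, sR=10/39; mL=5/39, mR=1735/4407; mL+mR=2300/4407 → advance +1; mR−mL=30/113 → turn +1·90°
n=6: pose=(-6,7,S); sL=60/197, sR=60/257; mL=30/257, mR=21330/50629; mL+mR=27240/50629 → advance +1; mR−mL=60/197 → turn +1·90°

0 60/229 60/173 30/173 17250/39617 -5 6 N
1 30/113 10/39 5/39 1735/4407 -5 7 W
2 60/197 60/257 30/257 21330/50629 -6 7 S
3 3/10 15/49 15/98 111/245 -6 6 E
4 60/229 60/173 30/173 17250/39617 -5 6 N
5 30/113 10/39 5/39 1735/4407 -5 7 W
6 60/197 60/257 30/257 21330/50629 -6 7 S
final -6 6 E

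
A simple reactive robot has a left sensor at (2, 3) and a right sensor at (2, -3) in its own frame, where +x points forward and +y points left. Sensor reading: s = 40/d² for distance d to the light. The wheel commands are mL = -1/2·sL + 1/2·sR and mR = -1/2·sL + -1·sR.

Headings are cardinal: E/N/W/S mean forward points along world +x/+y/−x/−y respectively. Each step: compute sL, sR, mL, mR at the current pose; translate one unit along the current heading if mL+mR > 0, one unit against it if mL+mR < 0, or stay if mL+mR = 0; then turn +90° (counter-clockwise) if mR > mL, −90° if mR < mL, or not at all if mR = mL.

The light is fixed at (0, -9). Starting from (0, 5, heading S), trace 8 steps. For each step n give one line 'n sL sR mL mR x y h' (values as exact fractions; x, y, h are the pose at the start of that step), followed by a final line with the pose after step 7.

0 40/153 40/153 0 -20/51 0 5 S
1 10/37 5/41 -225/3034 -390/1517 0 6 W
2 40/293 8/61 -48/17873 -3564/17873 1 6 N
3 20/149 4/13 168/1937 -726/1937 1 5 E
4 40/153 40/153 0 -20/51 0 5 S
5 10/37 5/41 -225/3034 -390/1517 0 6 W
6 40/293 8/61 -48/17873 -3564/17873 1 6 N
7 20/149 4/13 168/1937 -726/1937 1 5 E
final 0 5 S

n=0: pose=(0,5,S); sL=40/153, sR=40/153; mL=0, mR=-20/51; mL+mR=-20/51 → advance -1; mR−mL=-20/51 → turn -1·90°
n=1: pose=(0,6,W); sL=10/37, sR=5/41; mL=-225/3034, mR=-390/1517; mL+mR=-1005/3034 → advance -1; mR−mL=-15/82 → turn -1·90°
n=2: pose=(1,6,N); sL=40/293, sR=8/61; mL=-48/17873, mR=-3564/17873; mL+mR=-3612/17873 → advance -1; mR−mL=-12/61 → turn -1·90°
n=3: pose=(1,5,E); sL=20/149, sR=4/13; mL=168/1937, mR=-726/1937; mL+mR=-558/1937 → advance -1; mR−mL=-6/13 → turn -1·90°
n=4: pose=(0,5,S); sL=40/153, sR=40/153; mL=0, mR=-20/51; mL+mR=-20/51 → advance -1; mR−mL=-20/51 → turn -1·90°
n=5: pose=(0,6,W); sL=10/37, sR=5/41; mL=-225/3034, mR=-390/1517; mL+mR=-1005/3034 → advance -1; mR−mL=-15/82 → turn -1·90°
n=6: pose=(1,6,N); sL=40/293, sR=8/61; mL=-48/17873, mR=-3564/17873; mL+mR=-3612/17873 → advance -1; mR−mL=-12/61 → turn -1·90°
n=7: pose=(1,5,E); sL=20/149, sR=4/13; mL=168/1937, mR=-726/1937; mL+mR=-558/1937 → advance -1; mR−mL=-6/13 → turn -1·90°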